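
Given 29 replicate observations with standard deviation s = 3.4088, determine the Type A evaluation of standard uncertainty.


u_A = s / sqrt(n)
u_A = 3.4088 / sqrt(29)
u_A = 3.4088 / 5.3851648
u_A = 0.6330

0.6330


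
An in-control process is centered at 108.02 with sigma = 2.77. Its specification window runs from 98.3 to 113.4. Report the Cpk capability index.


Cpu = (USL - mean) / (3*sigma) = (113.4 - 108.02) / (3*2.77) = 0.6474
Cpl = (mean - LSL) / (3*sigma) = (108.02 - 98.3) / (3*2.77) = 1.1697
Cpk = min(Cpu, Cpl) = 0.6474

0.6474


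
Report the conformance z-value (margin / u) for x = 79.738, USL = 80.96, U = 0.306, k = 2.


u = U / k = 0.306 / 2 = 0.153
margin = |USL - x| = |80.96 - 79.738| = 1.222
z = margin / u = 1.222 / 0.153
z = 7.9869

7.9869


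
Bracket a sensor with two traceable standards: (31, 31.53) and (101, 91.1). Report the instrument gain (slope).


slope = (y2 - y1) / (x2 - x1)
= (91.1 - 31.53) / (101 - 31)
= 59.5700 / 70
= 0.8510

0.8510


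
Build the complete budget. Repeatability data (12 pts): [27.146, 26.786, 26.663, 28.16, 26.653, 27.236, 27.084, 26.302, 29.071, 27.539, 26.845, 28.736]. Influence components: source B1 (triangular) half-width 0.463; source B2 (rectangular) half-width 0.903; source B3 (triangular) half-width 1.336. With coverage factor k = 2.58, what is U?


mean = (27.146 + 26.786 + 26.663 + 28.16 + 26.653 + 27.236 + 27.084 + 26.302 + 29.071 + 27.539 + 26.845 + 28.736) / 12 = 27.35175
s = sqrt(sum((x - mean)^2)/(n-1)) = 0.87017199
u_A = s / sqrt(n) = 0.87017199 / sqrt(12) = 0.25119702
u_B1 = 0.463 / sqrt(6) = 0.18901896
u_B2 = 0.903 / sqrt(3) = 0.52134729
u_B3 = 1.336 / sqrt(6) = 0.54541972
uc = sqrt(0.25119702^2 + 0.18901896^2 + 0.52134729^2 + 0.54541972^2) = 0.81738227
U = k * uc = 2.58 * 0.81738227
U = 2.1088

2.1088


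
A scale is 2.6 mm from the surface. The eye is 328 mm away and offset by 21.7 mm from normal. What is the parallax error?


error = h * offset / d
= 2.6 * 21.7 / 328
= 0.1720

0.1720


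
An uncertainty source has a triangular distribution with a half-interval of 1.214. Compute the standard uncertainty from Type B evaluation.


u_B = half_width / sqrt(6)
u_B = 1.214 / 2.4494897
u_B = 0.4956

0.4956


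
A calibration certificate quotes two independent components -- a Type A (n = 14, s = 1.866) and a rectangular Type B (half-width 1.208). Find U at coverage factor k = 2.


u_A = s / sqrt(n) = 1.866 / sqrt(14) = 0.49870948
u_B = half_width / sqrt(3) = 1.208 / sqrt(3) = 0.69743913
uc = sqrt(u_A^2 + u_B^2) = sqrt(0.49870948^2 + 0.69743913^2) = 0.85739867
U = k * uc = 2 * 0.85739867
U = 1.7148

1.7148


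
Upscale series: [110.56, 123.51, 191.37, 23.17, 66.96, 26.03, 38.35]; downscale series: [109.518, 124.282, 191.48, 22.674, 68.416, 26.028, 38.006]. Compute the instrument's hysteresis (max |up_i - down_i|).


|110.56 - 109.518| = 1.0420
|123.51 - 124.282| = 0.7720
|191.37 - 191.48| = 0.1100
|23.17 - 22.674| = 0.4960
|66.96 - 68.416| = 1.4560
|26.03 - 26.028| = 0.0020
|38.35 - 38.006| = 0.3440
hysteresis = max(diffs) = 1.4560

1.4560


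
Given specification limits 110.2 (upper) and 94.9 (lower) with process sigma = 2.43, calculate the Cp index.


Cp = (USL - LSL) / (6 * sigma)
= (110.2 - 94.9) / (6 * 2.43)
= 15.3000 / 14.5800
= 1.0494

1.0494


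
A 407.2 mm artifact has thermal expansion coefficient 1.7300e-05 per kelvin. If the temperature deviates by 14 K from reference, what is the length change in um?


dL = L * alpha * dT
= 407.2 * 1.7300e-05 * 14
= 0.0986238 mm
dL_um = 0.0986238 * 1000 = 98.6238 um

98.6238


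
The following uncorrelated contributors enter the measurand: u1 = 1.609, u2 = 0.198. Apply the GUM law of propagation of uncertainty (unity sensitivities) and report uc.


uc = sqrt(1.609^2 + 0.198^2)
uc = sqrt(2.628085)
uc = 1.6211

1.6211


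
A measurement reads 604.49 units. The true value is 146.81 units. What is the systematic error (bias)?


Systematic error = measured - true
= 604.49 - 146.81
= 457.6800

457.6800


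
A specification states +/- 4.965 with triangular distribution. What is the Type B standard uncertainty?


u_B = half_width / sqrt(6)
u_B = 4.965 / 2.4494897
u_B = 2.0270

2.0270


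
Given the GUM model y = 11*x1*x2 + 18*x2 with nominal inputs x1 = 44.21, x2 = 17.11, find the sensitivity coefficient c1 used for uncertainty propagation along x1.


y = 11*x1*x2 + 18*x2
dy/dx1 = 11*x2
Evaluate at x2 = 17.11: c1 = 11 * 17.11
c1 = 188.2100

188.2100


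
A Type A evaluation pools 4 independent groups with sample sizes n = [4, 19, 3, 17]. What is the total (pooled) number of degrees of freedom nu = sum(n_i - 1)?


nu = sum_i (n_i - 1)
nu = ((4 - 1) + (19 - 1) + (3 - 1) + (17 - 1))
nu = 3 + 18 + 2 + 16
nu = 39

39


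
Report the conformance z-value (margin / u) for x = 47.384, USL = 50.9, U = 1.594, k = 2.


u = U / k = 1.594 / 2 = 0.797
margin = |USL - x| = |50.9 - 47.384| = 3.516
z = margin / u = 3.516 / 0.797
z = 4.4115

4.4115


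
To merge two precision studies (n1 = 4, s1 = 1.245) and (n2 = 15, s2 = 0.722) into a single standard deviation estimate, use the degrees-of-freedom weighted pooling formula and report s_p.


s_p = sqrt(((n1-1)*s1^2 + (n2-1)*s2^2) / (n1+n2-2))
numerator = (4-1)*1.245^2 + (15-1)*0.722^2 = 4.650075 + 7.297976 = 11.948051
denominator = 4 + 15 - 2 = 17
s_p^2 = 11.948051 / 17 = 0.70282653
s_p = sqrt(0.70282653) = 0.8383

0.8383


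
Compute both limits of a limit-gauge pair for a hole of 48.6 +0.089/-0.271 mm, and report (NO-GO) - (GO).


GO = nominal - lower_tol (smallest hole = maximum material condition)
GO = 48.6 - 0.271 = 48.329
NO-GO = nominal + upper_tol (largest hole = least material condition)
NO-GO = 48.6 + 0.089 = 48.689
spread = NO-GO - GO = 48.689 - 48.329 = 0.3600

0.3600


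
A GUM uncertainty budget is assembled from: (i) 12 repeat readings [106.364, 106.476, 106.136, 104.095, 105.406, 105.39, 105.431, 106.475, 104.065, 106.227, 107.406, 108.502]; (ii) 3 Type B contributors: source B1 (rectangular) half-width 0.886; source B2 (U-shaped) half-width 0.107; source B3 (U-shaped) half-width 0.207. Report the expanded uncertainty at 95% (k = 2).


mean = (106.364 + 106.476 + 106.136 + 104.095 + 105.406 + 105.39 + 105.431 + 106.475 + 104.065 + 106.227 + 107.406 + 108.502) / 12 = 105.99775
s = sqrt(sum((x - mean)^2)/(n-1)) = 1.2545716
u_A = s / sqrt(n) = 1.2545716 / sqrt(12) = 0.36216363
u_B1 = 0.886 / sqrt(3) = 0.51153234
u_B2 = 0.107 / sqrt(2) = 0.075660426
u_B3 = 0.207 / sqrt(2) = 0.1463711
uc = sqrt(0.36216363^2 + 0.51153234^2 + 0.075660426^2 + 0.1463711^2) = 0.64805619
U = k * uc = 2 * 0.64805619
U = 1.2961

1.2961


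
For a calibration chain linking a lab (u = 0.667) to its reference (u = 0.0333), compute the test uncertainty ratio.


TUR = u_lab / u_ref
= 0.667 / 0.0333
= 20.0300

20.0300


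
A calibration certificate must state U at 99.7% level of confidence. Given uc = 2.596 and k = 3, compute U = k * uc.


U = k * uc
U = 3 * 2.596
U = 7.7880

7.7880


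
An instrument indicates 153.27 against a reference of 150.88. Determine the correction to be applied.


Correction = standard - reading
= 150.88 - 153.27
= -2.3900

-2.3900


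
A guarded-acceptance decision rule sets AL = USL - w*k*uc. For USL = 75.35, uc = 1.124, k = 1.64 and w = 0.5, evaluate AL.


U = k * uc = 1.64 * 1.124 = 1.84336
guard band g = w * U = 0.5 * 1.84336 = 0.92168
AL = USL - g = 75.35 - 0.92168
AL = 74.4283

74.4283


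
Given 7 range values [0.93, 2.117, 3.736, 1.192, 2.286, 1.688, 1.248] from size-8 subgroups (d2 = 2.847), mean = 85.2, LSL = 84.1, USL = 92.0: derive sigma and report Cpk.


R_bar = (0.93 + 2.117 + 3.736 + 1.192 + 2.286 + 1.688 + 1.248) / 7 = 1.8852857
sigma = R_bar / d2 = 1.8852857 / 2.847 = 0.66220081
Cp = (USL - LSL)/(6*sigma) = (92.0 - 84.1)/(6*0.66220081) = 1.9883
Cpu = (92.0 - 85.2)/(3*0.66220081) = 3.4229
Cpl = (85.2 - 84.1)/(3*0.66220081) = 0.5537
Cpk = min(Cpu, Cpl) = 0.5537

0.5537


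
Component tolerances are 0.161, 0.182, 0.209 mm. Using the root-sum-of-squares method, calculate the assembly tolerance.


RSS = sqrt(0.161^2 + 0.182^2 + 0.209^2)
= sqrt(0.102726)
= 0.3205

0.3205


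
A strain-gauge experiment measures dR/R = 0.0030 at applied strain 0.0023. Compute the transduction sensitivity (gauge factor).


GF = (dR/R) / epsilon
= 0.0030 / 0.0023
= 1.3043

1.3043


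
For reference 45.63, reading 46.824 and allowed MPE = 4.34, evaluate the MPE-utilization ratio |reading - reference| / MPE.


e = indication - reference = 46.824 - 45.63 = 1.1940
|e| = 1.1940
ratio = |e| / MPE = 1.1940 / 4.34
ratio = 0.2751

0.2751


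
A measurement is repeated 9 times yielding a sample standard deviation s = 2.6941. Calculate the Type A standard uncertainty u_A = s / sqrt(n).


u_A = s / sqrt(n)
u_A = 2.6941 / sqrt(9)
u_A = 2.6941 / 3
u_A = 0.8980

0.8980


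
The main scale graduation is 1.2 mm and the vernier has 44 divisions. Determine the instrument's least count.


LC = MSD / n_div
= 1.2 / 44
= 0.0273

0.0273


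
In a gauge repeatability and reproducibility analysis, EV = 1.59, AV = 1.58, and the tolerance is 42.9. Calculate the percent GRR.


GRR = sqrt(EV^2 + AV^2) = sqrt(1.59^2 + 1.58^2) = 2.2415396
%GRR = GRR / tol * 100 = 2.2415396 / 42.9 * 100
%GRR = 5.2250

5.2250


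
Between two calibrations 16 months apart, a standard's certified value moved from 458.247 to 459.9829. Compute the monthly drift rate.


rate = (v2 - v1) / months
= (459.9829 - 458.247) / 16
= 1.7359 / 16
= 0.1085

0.1085


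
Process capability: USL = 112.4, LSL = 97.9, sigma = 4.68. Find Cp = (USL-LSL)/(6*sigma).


Cp = (USL - LSL) / (6 * sigma)
= (112.4 - 97.9) / (6 * 4.68)
= 14.5000 / 28.0800
= 0.5164

0.5164


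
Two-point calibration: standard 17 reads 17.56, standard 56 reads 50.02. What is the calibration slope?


slope = (y2 - y1) / (x2 - x1)
= (50.02 - 17.56) / (56 - 17)
= 32.4600 / 39
= 0.8323

0.8323


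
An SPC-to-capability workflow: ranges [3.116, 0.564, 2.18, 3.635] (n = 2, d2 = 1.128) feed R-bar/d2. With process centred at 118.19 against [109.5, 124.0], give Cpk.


R_bar = (3.116 + 0.564 + 2.18 + 3.635) / 4 = 2.37375
sigma = R_bar / d2 = 2.37375 / 1.128 = 2.1043883
Cp = (USL - LSL)/(6*sigma) = (124.0 - 109.5)/(6*2.1043883) = 1.1484
Cpu = (124.0 - 118.19)/(3*2.1043883) = 0.9203
Cpl = (118.19 - 109.5)/(3*2.1043883) = 1.3765
Cpk = min(Cpu, Cpl) = 0.9203

0.9203


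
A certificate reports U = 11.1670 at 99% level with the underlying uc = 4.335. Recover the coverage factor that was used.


k = U / uc
k = 11.1670 / 4.335
k = 2.576

2.576


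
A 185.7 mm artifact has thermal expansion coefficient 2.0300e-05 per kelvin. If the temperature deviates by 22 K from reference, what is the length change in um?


dL = L * alpha * dT
= 185.7 * 2.0300e-05 * 22
= 0.0829336 mm
dL_um = 0.0829336 * 1000 = 82.9336 um

82.9336


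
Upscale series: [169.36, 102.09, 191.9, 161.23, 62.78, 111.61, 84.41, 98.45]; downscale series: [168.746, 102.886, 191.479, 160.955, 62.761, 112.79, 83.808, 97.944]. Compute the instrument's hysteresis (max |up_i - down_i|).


|169.36 - 168.746| = 0.6140
|102.09 - 102.886| = 0.7960
|191.9 - 191.479| = 0.4210
|161.23 - 160.955| = 0.2750
|62.78 - 62.761| = 0.0190
|111.61 - 112.79| = 1.1800
|84.41 - 83.808| = 0.6020
|98.45 - 97.944| = 0.5060
hysteresis = max(diffs) = 1.1800

1.1800


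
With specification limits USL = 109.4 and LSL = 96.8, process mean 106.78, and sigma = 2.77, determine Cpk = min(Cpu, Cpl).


Cpu = (USL - mean) / (3*sigma) = (109.4 - 106.78) / (3*2.77) = 0.3153
Cpl = (mean - LSL) / (3*sigma) = (106.78 - 96.8) / (3*2.77) = 1.2010
Cpk = min(Cpu, Cpl) = 0.3153

0.3153


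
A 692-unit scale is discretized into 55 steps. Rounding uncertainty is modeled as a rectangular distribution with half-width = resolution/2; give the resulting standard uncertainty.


resolution = range / divisions
resolution = 692 / 55 = 12.581818
u_res = resolution / (2*sqrt(3))
u_res = 12.581818 / 3.4641016
u_res = 3.6321

3.6321


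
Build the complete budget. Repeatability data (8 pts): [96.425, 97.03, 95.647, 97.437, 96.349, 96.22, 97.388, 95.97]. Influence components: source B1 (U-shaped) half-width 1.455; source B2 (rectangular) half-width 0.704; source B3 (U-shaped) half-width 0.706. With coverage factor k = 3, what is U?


mean = (96.425 + 97.03 + 95.647 + 97.437 + 96.349 + 96.22 + 97.388 + 95.97) / 8 = 96.55825
s = sqrt(sum((x - mean)^2)/(n-1)) = 0.65852687
u_A = s / sqrt(n) = 0.65852687 / sqrt(8) = 0.23282441
u_B1 = 1.455 / sqrt(2) = 1.0288404
u_B2 = 0.704 / sqrt(3) = 0.40645459
u_B3 = 0.706 / sqrt(2) = 0.49921739
uc = sqrt(0.23282441^2 + 1.0288404^2 + 0.40645459^2 + 0.49921739^2) = 1.2357763
U = k * uc = 3 * 1.2357763
U = 3.7073

3.7073


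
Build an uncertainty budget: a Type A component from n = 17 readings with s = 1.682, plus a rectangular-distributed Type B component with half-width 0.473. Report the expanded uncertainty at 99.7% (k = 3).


u_A = s / sqrt(n) = 1.682 / sqrt(17) = 0.40794492
u_B = half_width / sqrt(3) = 0.473 / sqrt(3) = 0.27308668
uc = sqrt(u_A^2 + u_B^2) = sqrt(0.40794492^2 + 0.27308668^2) = 0.49091282
U = k * uc = 3 * 0.49091282
U = 1.4727

1.4727


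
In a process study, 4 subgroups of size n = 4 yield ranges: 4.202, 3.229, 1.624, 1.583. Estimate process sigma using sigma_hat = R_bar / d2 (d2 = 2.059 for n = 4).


R_bar = (4.202 + 3.229 + 1.624 + 1.583) / 4
R_bar = 10.638 / 4 = 2.6595
sigma_hat = R_bar / d2 = 2.6595 / 2.059 = 1.2916

1.2916


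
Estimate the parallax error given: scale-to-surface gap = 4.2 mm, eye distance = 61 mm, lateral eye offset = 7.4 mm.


error = h * offset / d
= 4.2 * 7.4 / 61
= 0.5095

0.5095


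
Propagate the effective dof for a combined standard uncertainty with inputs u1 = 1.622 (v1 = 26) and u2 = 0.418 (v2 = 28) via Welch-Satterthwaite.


uc = sqrt(u1^2 + u2^2) = sqrt(1.622^2 + 0.418^2) = 1.6749949
v_eff = uc^4 / (u1^4/v1 + u2^4/v2)
= 1.6749949^4 / (1.622^4/26 + 0.418^4/28)
= 7.8714358 / 0.26730379
v_eff = 29.4475

29.4475


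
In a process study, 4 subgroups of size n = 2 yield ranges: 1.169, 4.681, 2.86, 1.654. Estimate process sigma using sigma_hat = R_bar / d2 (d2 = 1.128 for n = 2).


R_bar = (1.169 + 4.681 + 2.86 + 1.654) / 4
R_bar = 10.364 / 4 = 2.591
sigma_hat = R_bar / d2 = 2.591 / 1.128 = 2.2970

2.2970


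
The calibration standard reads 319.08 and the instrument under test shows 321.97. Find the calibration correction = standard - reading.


Correction = standard - reading
= 319.08 - 321.97
= -2.8900

-2.8900


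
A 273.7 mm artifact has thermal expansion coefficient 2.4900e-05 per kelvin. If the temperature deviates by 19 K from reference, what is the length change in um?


dL = L * alpha * dT
= 273.7 * 2.4900e-05 * 19
= 0.1294875 mm
dL_um = 0.1294875 * 1000 = 129.4875 um

129.4875


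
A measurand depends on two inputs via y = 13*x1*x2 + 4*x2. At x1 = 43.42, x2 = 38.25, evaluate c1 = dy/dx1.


y = 13*x1*x2 + 4*x2
dy/dx1 = 13*x2
Evaluate at x2 = 38.25: c1 = 13 * 38.25
c1 = 497.2500

497.2500


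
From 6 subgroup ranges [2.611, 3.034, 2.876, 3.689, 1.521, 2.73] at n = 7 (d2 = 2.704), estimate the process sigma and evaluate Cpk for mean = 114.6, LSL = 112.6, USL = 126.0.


R_bar = (2.611 + 3.034 + 2.876 + 3.689 + 1.521 + 2.73) / 6 = 2.7435
sigma = R_bar / d2 = 2.7435 / 2.704 = 1.014608
Cp = (USL - LSL)/(6*sigma) = (126.0 - 112.6)/(6*1.014608) = 2.2012
Cpu = (126.0 - 114.6)/(3*1.014608) = 3.7453
Cpl = (114.6 - 112.6)/(3*1.014608) = 0.6571
Cpk = min(Cpu, Cpl) = 0.6571

0.6571


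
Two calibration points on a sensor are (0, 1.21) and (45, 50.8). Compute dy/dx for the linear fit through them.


slope = (y2 - y1) / (x2 - x1)
= (50.8 - 1.21) / (45 - 0)
= 49.5900 / 45
= 1.1020

1.1020


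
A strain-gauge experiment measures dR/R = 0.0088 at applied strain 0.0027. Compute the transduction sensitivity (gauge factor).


GF = (dR/R) / epsilon
= 0.0088 / 0.0027
= 3.2593

3.2593


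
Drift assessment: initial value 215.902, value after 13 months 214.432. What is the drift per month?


rate = (v2 - v1) / months
= (214.432 - 215.902) / 13
= -1.4700 / 13
= -0.1131

-0.1131


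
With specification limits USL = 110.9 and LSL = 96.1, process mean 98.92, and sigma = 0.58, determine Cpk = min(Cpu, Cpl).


Cpu = (USL - mean) / (3*sigma) = (110.9 - 98.92) / (3*0.58) = 6.8851
Cpl = (mean - LSL) / (3*sigma) = (98.92 - 96.1) / (3*0.58) = 1.6207
Cpk = min(Cpu, Cpl) = 1.6207

1.6207


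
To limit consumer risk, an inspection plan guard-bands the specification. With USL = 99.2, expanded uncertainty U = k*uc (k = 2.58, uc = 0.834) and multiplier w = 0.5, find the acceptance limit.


U = k * uc = 2.58 * 0.834 = 2.15172
guard band g = w * U = 0.5 * 2.15172 = 1.07586
AL = USL - g = 99.2 - 1.07586
AL = 98.1241

98.1241


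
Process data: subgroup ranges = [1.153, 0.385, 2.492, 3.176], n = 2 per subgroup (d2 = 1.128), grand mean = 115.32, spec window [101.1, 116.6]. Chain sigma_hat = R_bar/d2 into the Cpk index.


R_bar = (1.153 + 0.385 + 2.492 + 3.176) / 4 = 1.8015
sigma = R_bar / d2 = 1.8015 / 1.128 = 1.5970745
Cp = (USL - LSL)/(6*sigma) = (116.6 - 101.1)/(6*1.5970745) = 1.6175
Cpu = (116.6 - 115.32)/(3*1.5970745) = 0.2672
Cpl = (115.32 - 101.1)/(3*1.5970745) = 2.9679
Cpk = min(Cpu, Cpl) = 0.2672

0.2672


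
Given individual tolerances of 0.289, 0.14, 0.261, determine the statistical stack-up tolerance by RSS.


RSS = sqrt(0.289^2 + 0.14^2 + 0.261^2)
= sqrt(0.171242)
= 0.4138

0.4138


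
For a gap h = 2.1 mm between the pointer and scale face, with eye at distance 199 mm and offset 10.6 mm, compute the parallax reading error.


error = h * offset / d
= 2.1 * 10.6 / 199
= 0.1119

0.1119


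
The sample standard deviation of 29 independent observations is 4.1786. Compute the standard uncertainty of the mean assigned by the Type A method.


u_A = s / sqrt(n)
u_A = 4.1786 / sqrt(29)
u_A = 4.1786 / 5.3851648
u_A = 0.7759

0.7759


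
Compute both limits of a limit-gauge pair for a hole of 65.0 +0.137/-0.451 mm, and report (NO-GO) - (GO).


GO = nominal - lower_tol (smallest hole = maximum material condition)
GO = 65.0 - 0.451 = 64.549
NO-GO = nominal + upper_tol (largest hole = least material condition)
NO-GO = 65.0 + 0.137 = 65.137
spread = NO-GO - GO = 65.137 - 64.549 = 0.5880

0.5880


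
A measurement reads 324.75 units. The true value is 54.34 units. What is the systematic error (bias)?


Systematic error = measured - true
= 324.75 - 54.34
= 270.4100

270.4100


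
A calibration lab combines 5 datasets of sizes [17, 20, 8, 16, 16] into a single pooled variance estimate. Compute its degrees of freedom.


nu = sum_i (n_i - 1)
nu = ((17 - 1) + (20 - 1) + (8 - 1) + (16 - 1) + (16 - 1))
nu = 16 + 19 + 7 + 15 + 15
nu = 72

72


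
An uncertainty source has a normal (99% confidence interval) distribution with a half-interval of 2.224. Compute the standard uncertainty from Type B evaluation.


u_B = half_width / 2.576
u_B = 2.224 / 2.576
u_B = 0.8634

0.8634


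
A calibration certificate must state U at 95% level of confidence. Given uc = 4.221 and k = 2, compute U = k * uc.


U = k * uc
U = 2 * 4.221
U = 8.4420

8.4420


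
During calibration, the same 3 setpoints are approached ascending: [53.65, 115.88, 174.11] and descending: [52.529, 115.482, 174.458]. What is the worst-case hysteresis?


|53.65 - 52.529| = 1.1210
|115.88 - 115.482| = 0.3980
|174.11 - 174.458| = 0.3480
hysteresis = max(diffs) = 1.1210

1.1210


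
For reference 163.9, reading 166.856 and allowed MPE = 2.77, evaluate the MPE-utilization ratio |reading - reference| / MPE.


e = indication - reference = 166.856 - 163.9 = 2.9560
|e| = 2.9560
ratio = |e| / MPE = 2.9560 / 2.77
ratio = 1.0671

1.0671


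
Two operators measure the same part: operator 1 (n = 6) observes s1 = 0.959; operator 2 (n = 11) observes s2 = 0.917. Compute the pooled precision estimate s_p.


s_p = sqrt(((n1-1)*s1^2 + (n2-1)*s2^2) / (n1+n2-2))
numerator = (6-1)*0.959^2 + (11-1)*0.917^2 = 4.598405 + 8.40889 = 13.007295
denominator = 6 + 11 - 2 = 15
s_p^2 = 13.007295 / 15 = 0.867153
s_p = sqrt(0.867153) = 0.9312

0.9312


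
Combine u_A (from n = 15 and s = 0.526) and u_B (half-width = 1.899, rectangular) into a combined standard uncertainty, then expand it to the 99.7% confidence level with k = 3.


u_A = s / sqrt(n) = 0.526 / sqrt(15) = 0.13581262
u_B = half_width / sqrt(3) = 1.899 / sqrt(3) = 1.0963882
uc = sqrt(u_A^2 + u_B^2) = sqrt(0.13581262^2 + 1.0963882^2) = 1.1047679
U = k * uc = 3 * 1.1047679
U = 3.3143

3.3143


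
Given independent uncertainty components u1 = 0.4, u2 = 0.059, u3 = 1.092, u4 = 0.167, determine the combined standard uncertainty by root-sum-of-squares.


uc = sqrt(0.4^2 + 0.059^2 + 1.092^2 + 0.167^2)
uc = sqrt(1.383834)
uc = 1.1764

1.1764


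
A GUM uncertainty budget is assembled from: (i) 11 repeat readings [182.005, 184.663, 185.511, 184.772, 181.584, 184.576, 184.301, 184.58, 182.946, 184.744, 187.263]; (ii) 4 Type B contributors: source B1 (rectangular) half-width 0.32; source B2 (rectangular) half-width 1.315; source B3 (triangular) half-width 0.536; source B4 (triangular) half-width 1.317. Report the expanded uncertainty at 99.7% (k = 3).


mean = (182.005 + 184.663 + 185.511 + 184.772 + 181.584 + 184.576 + 184.301 + 184.58 + 182.946 + 184.744 + 187.263) / 11 = 184.2677273
s = sqrt(sum((x - mean)^2)/(n-1)) = 1.5942928
u_A = s / sqrt(n) = 1.5942928 / sqrt(11) = 0.48069737
u_B1 = 0.32 / sqrt(3) = 0.18475209
u_B2 = 1.315 / sqrt(3) = 0.7592156
u_B3 = 0.536 / sqrt(6) = 0.21882108
u_B4 = 1.317 / sqrt(6) = 0.537663
uc = sqrt(0.48069737^2 + 0.18475209^2 + 0.7592156^2 + 0.21882108^2 + 0.537663^2) = 1.0856223
U = k * uc = 3 * 1.0856223
U = 3.2569

3.2569


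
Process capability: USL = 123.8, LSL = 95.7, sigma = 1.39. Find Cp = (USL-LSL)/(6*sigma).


Cp = (USL - LSL) / (6 * sigma)
= (123.8 - 95.7) / (6 * 1.39)
= 28.1000 / 8.3400
= 3.3693

3.3693


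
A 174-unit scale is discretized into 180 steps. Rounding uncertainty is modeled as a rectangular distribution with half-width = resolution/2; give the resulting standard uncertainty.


resolution = range / divisions
resolution = 174 / 180 = 0.96666667
u_res = resolution / (2*sqrt(3))
u_res = 0.96666667 / 3.4641016
u_res = 0.2791

0.2791


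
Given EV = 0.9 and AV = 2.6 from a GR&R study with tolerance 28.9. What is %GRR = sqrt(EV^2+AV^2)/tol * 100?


GRR = sqrt(EV^2 + AV^2) = sqrt(0.9^2 + 2.6^2) = 2.7513633
%GRR = GRR / tol * 100 = 2.7513633 / 28.9 * 100
%GRR = 9.5203

9.5203


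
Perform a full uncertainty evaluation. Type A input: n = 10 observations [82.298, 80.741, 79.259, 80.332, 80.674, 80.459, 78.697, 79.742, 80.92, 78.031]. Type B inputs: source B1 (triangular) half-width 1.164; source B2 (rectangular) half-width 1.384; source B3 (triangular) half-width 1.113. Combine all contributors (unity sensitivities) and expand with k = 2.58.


mean = (82.298 + 80.741 + 79.259 + 80.332 + 80.674 + 80.459 + 78.697 + 79.742 + 80.92 + 78.031) / 10 = 80.1153
s = sqrt(sum((x - mean)^2)/(n-1)) = 1.2251503
u_A = s / sqrt(n) = 1.2251503 / sqrt(10) = 0.38742654
u_B1 = 1.164 / sqrt(6) = 0.47520101
u_B2 = 1.384 / sqrt(3) = 0.79905277
u_B3 = 1.113 / sqrt(6) = 0.45438035
uc = sqrt(0.38742654^2 + 0.47520101^2 + 0.79905277^2 + 0.45438035^2) = 1.1049263
U = k * uc = 2.58 * 1.1049263
U = 2.8507

2.8507


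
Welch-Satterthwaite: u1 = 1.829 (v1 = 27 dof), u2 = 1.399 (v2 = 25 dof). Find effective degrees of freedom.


uc = sqrt(u1^2 + u2^2) = sqrt(1.829^2 + 1.399^2) = 2.3027032
v_eff = uc^4 / (u1^4/v1 + u2^4/v2)
= 2.3027032^4 / (1.829^4/27 + 1.399^4/25)
= 28.115891 / 0.56769348
v_eff = 49.5265

49.5265


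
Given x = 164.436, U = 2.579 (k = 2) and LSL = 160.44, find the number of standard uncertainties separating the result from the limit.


u = U / k = 2.579 / 2 = 1.2895
margin = |LSL - x| = |160.44 - 164.436| = 3.996
z = margin / u = 3.996 / 1.2895
z = 3.0989

3.0989


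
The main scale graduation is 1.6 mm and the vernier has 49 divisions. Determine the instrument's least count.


LC = MSD / n_div
= 1.6 / 49
= 0.0327

0.0327


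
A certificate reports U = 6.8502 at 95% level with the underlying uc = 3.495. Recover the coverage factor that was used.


k = U / uc
k = 6.8502 / 3.495
k = 1.96

1.96


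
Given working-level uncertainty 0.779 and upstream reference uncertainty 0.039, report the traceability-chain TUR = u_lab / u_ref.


TUR = u_lab / u_ref
= 0.779 / 0.039
= 19.9744

19.9744


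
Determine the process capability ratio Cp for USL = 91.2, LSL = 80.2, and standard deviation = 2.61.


Cp = (USL - LSL) / (6 * sigma)
= (91.2 - 80.2) / (6 * 2.61)
= 11.0000 / 15.6600
= 0.7024

0.7024


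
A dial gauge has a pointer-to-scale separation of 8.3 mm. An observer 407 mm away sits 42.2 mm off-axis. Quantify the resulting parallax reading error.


error = h * offset / d
= 8.3 * 42.2 / 407
= 0.8606

0.8606


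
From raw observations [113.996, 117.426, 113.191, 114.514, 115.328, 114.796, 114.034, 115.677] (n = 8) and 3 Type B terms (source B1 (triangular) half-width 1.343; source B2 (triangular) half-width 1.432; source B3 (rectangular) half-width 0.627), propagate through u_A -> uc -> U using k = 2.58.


mean = (113.996 + 117.426 + 113.191 + 114.514 + 115.328 + 114.796 + 114.034 + 115.677) / 8 = 114.87025
s = sqrt(sum((x - mean)^2)/(n-1)) = 1.2988002
u_A = s / sqrt(n) = 1.2988002 / sqrt(8) = 0.45919521
u_B1 = 1.343 / sqrt(6) = 0.54827745
u_B2 = 1.432 / sqrt(6) = 0.58461155
u_B3 = 0.627 / sqrt(3) = 0.36199862
uc = sqrt(0.45919521^2 + 0.54827745^2 + 0.58461155^2 + 0.36199862^2) = 0.99210991
U = k * uc = 2.58 * 0.99210991
U = 2.5596

2.5596


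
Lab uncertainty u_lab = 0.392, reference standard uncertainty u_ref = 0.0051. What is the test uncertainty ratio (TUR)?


TUR = u_lab / u_ref
= 0.392 / 0.0051
= 76.8627

76.8627


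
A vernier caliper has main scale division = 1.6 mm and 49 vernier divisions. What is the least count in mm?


LC = MSD / n_div
= 1.6 / 49
= 0.0327

0.0327


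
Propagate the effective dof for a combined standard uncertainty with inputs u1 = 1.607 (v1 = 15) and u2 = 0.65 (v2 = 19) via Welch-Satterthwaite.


uc = sqrt(u1^2 + u2^2) = sqrt(1.607^2 + 0.65^2) = 1.7334789
v_eff = uc^4 / (u1^4/v1 + u2^4/v2)
= 1.7334789^4 / (1.607^4/15 + 0.65^4/19)
= 9.0297191 / 0.45399792
v_eff = 19.8893

19.8893


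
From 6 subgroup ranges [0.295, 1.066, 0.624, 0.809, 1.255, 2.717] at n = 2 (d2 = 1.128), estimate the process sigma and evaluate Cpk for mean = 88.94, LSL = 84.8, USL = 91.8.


R_bar = (0.295 + 1.066 + 0.624 + 0.809 + 1.255 + 2.717) / 6 = 1.1276667
sigma = R_bar / d2 = 1.1276667 / 1.128 = 0.99970452
Cp = (USL - LSL)/(6*sigma) = (91.8 - 84.8)/(6*0.99970452) = 1.1670
Cpu = (91.8 - 88.94)/(3*0.99970452) = 0.9536
Cpl = (88.94 - 84.8)/(3*0.99970452) = 1.3804
Cpk = min(Cpu, Cpl) = 0.9536

0.9536


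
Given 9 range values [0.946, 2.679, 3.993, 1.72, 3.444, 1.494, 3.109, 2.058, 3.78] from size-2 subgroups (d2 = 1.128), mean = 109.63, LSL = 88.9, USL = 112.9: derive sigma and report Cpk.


R_bar = (0.946 + 2.679 + 3.993 + 1.72 + 3.444 + 1.494 + 3.109 + 2.058 + 3.78) / 9 = 2.5803333
sigma = R_bar / d2 = 2.5803333 / 1.128 = 2.2875295
Cp = (USL - LSL)/(6*sigma) = (112.9 - 88.9)/(6*2.2875295) = 1.7486
Cpu = (112.9 - 109.63)/(3*2.2875295) = 0.4765
Cpl = (109.63 - 88.9)/(3*2.2875295) = 3.0207
Cpk = min(Cpu, Cpl) = 0.4765

0.4765


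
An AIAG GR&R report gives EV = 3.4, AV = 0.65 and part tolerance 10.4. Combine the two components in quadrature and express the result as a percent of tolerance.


GRR = sqrt(EV^2 + AV^2) = sqrt(3.4^2 + 0.65^2) = 3.4615748
%GRR = GRR / tol * 100 = 3.4615748 / 10.4 * 100
%GRR = 33.2844

33.2844


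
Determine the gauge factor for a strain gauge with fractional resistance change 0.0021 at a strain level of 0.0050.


GF = (dR/R) / epsilon
= 0.0021 / 0.0050
= 0.4200

0.4200


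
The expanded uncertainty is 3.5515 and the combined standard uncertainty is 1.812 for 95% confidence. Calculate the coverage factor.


k = U / uc
k = 3.5515 / 1.812
k = 1.96

1.96


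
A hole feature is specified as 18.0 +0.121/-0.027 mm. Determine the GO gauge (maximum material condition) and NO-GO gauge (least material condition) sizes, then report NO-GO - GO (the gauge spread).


GO = nominal - lower_tol (smallest hole = maximum material condition)
GO = 18.0 - 0.027 = 17.973
NO-GO = nominal + upper_tol (largest hole = least material condition)
NO-GO = 18.0 + 0.121 = 18.121
spread = NO-GO - GO = 18.121 - 17.973 = 0.1480

0.1480


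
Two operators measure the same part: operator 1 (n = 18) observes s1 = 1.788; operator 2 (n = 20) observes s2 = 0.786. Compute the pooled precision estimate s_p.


s_p = sqrt(((n1-1)*s1^2 + (n2-1)*s2^2) / (n1+n2-2))
numerator = (18-1)*1.788^2 + (20-1)*0.786^2 = 54.348048 + 11.738124 = 66.086172
denominator = 18 + 20 - 2 = 36
s_p^2 = 66.086172 / 36 = 1.835727
s_p = sqrt(1.835727) = 1.3549

1.3549


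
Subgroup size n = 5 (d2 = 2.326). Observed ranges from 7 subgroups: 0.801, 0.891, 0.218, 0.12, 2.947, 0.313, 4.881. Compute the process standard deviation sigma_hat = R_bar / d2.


R_bar = (0.801 + 0.891 + 0.218 + 0.12 + 2.947 + 0.313 + 4.881) / 7
R_bar = 10.171 / 7 = 1.453
sigma_hat = R_bar / d2 = 1.453 / 2.326 = 0.6247

0.6247


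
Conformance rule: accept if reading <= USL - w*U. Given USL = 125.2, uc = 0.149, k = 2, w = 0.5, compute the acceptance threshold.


U = k * uc = 2 * 0.149 = 0.298
guard band g = w * U = 0.5 * 0.298 = 0.149
AL = USL - g = 125.2 - 0.149
AL = 125.0510

125.0510


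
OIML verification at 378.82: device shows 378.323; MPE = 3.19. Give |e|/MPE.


e = indication - reference = 378.323 - 378.82 = -0.4970
|e| = 0.4970
ratio = |e| / MPE = 0.4970 / 3.19
ratio = 0.1558

0.1558


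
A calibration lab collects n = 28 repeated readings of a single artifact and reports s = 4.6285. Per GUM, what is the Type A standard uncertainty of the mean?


u_A = s / sqrt(n)
u_A = 4.6285 / sqrt(28)
u_A = 4.6285 / 5.2915026
u_A = 0.8747

0.8747


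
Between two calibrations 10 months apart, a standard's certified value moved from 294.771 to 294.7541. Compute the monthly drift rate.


rate = (v2 - v1) / months
= (294.7541 - 294.771) / 10
= -0.0169 / 10
= -0.0017

-0.0017


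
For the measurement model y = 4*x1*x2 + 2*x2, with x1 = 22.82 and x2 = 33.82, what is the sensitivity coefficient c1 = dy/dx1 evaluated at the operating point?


y = 4*x1*x2 + 2*x2
dy/dx1 = 4*x2
Evaluate at x2 = 33.82: c1 = 4 * 33.82
c1 = 135.2800

135.2800


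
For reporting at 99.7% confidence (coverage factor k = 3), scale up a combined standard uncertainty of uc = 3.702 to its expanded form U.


U = k * uc
U = 3 * 3.702
U = 11.1060

11.1060


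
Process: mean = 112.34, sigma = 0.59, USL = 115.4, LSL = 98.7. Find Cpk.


Cpu = (USL - mean) / (3*sigma) = (115.4 - 112.34) / (3*0.59) = 1.7288
Cpl = (mean - LSL) / (3*sigma) = (112.34 - 98.7) / (3*0.59) = 7.7062
Cpk = min(Cpu, Cpl) = 1.7288

1.7288


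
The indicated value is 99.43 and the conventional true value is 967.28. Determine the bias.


Systematic error = measured - true
= 99.43 - 967.28
= -867.8500

-867.8500


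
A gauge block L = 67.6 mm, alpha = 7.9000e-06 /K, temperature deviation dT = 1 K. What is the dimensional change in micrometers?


dL = L * alpha * dT
= 67.6 * 7.9000e-06 * 1
= 5.3400000e-04 mm
dL_um = 5.3400000e-04 * 1000 = 0.5340 um

0.5340


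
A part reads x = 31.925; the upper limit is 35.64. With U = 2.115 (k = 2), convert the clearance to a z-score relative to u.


u = U / k = 2.115 / 2 = 1.0575
margin = |USL - x| = |35.64 - 31.925| = 3.715
z = margin / u = 3.715 / 1.0575
z = 3.5130

3.5130


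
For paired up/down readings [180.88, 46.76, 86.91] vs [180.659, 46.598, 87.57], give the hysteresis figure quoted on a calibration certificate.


|180.88 - 180.659| = 0.2210
|46.76 - 46.598| = 0.1620
|86.91 - 87.57| = 0.6600
hysteresis = max(diffs) = 0.6600

0.6600


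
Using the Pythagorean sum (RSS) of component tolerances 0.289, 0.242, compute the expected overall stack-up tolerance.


RSS = sqrt(0.289^2 + 0.242^2)
= sqrt(0.142085)
= 0.3769

0.3769


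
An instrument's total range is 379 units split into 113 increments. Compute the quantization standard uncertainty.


resolution = range / divisions
resolution = 379 / 113 = 3.3539823
u_res = resolution / (2*sqrt(3))
u_res = 3.3539823 / 3.4641016
u_res = 0.9682

0.9682


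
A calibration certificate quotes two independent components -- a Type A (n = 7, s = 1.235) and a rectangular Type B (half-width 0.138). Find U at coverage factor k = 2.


u_A = s / sqrt(n) = 1.235 / sqrt(7) = 0.46678612
u_B = half_width / sqrt(3) = 0.138 / sqrt(3) = 0.079674337
uc = sqrt(u_A^2 + u_B^2) = sqrt(0.46678612^2 + 0.079674337^2) = 0.47353699
U = k * uc = 2 * 0.47353699
U = 0.9471

0.9471


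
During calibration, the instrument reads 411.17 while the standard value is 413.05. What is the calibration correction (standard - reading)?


Correction = standard - reading
= 413.05 - 411.17
= 1.8800

1.8800


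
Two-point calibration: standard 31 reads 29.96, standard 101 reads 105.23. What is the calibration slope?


slope = (y2 - y1) / (x2 - x1)
= (105.23 - 29.96) / (101 - 31)
= 75.2700 / 70
= 1.0753

1.0753


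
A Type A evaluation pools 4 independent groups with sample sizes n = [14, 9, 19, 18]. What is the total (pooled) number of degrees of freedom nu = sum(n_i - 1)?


nu = sum_i (n_i - 1)
nu = ((14 - 1) + (9 - 1) + (19 - 1) + (18 - 1))
nu = 13 + 8 + 18 + 17
nu = 56

56


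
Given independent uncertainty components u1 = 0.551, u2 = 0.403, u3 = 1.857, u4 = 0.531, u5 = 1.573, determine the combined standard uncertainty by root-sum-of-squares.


uc = sqrt(0.551^2 + 0.403^2 + 1.857^2 + 0.531^2 + 1.573^2)
uc = sqrt(6.670749)
uc = 2.5828

2.5828


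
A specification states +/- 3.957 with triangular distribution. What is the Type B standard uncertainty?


u_B = half_width / sqrt(6)
u_B = 3.957 / 2.4494897
u_B = 1.6154

1.6154


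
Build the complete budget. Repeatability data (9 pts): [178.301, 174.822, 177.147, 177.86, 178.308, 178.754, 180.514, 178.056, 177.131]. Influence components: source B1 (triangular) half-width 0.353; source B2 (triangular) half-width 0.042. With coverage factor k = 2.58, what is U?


mean = (178.301 + 174.822 + 177.147 + 177.86 + 178.308 + 178.754 + 180.514 + 178.056 + 177.131) / 9 = 177.877
s = sqrt(sum((x - mean)^2)/(n-1)) = 1.5224654
u_A = s / sqrt(n) = 1.5224654 / sqrt(9) = 0.50748847
u_B1 = 0.353 / sqrt(6) = 0.14411165
u_B2 = 0.042 / sqrt(6) = 0.017146428
uc = sqrt(0.50748847^2 + 0.14411165^2 + 0.017146428^2) = 0.52783209
U = k * uc = 2.58 * 0.52783209
U = 1.3618

1.3618


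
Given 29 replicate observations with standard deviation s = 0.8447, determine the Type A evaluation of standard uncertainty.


u_A = s / sqrt(n)
u_A = 0.8447 / sqrt(29)
u_A = 0.8447 / 5.3851648
u_A = 0.1569

0.1569


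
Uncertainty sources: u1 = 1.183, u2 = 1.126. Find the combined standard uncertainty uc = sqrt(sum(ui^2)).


uc = sqrt(1.183^2 + 1.126^2)
uc = sqrt(2.667365)
uc = 1.6332

1.6332


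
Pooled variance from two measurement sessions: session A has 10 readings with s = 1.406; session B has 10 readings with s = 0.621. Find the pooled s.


s_p = sqrt(((n1-1)*s1^2 + (n2-1)*s2^2) / (n1+n2-2))
numerator = (10-1)*1.406^2 + (10-1)*0.621^2 = 17.791524 + 3.470769 = 21.262293
denominator = 10 + 10 - 2 = 18
s_p^2 = 21.262293 / 18 = 1.1812385
s_p = sqrt(1.1812385) = 1.0868

1.0868


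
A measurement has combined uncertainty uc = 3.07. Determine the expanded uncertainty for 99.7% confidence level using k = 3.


U = k * uc
U = 3 * 3.07
U = 9.2100

9.2100


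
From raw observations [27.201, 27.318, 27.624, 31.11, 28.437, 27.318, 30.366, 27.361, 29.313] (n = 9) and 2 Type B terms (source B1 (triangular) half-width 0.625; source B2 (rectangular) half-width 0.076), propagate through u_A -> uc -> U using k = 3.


mean = (27.201 + 27.318 + 27.624 + 31.11 + 28.437 + 27.318 + 30.366 + 27.361 + 29.313) / 9 = 28.44977778
s = sqrt(sum((x - mean)^2)/(n-1)) = 1.4782862
u_A = s / sqrt(n) = 1.4782862 / sqrt(9) = 0.49276207
u_B1 = 0.625 / sqrt(6) = 0.25515518
u_B2 = 0.076 / sqrt(3) = 0.04387862
uc = sqrt(0.49276207^2 + 0.25515518^2 + 0.04387862^2) = 0.55663629
U = k * uc = 3 * 0.55663629
U = 1.6699

1.6699


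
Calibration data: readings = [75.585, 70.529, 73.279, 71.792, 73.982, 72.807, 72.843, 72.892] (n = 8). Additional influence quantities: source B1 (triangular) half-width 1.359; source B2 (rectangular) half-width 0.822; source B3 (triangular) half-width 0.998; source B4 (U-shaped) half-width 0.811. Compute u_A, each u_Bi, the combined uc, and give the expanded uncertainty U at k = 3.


mean = (75.585 + 70.529 + 73.279 + 71.792 + 73.982 + 72.807 + 72.843 + 72.892) / 8 = 72.963625
s = sqrt(sum((x - mean)^2)/(n-1)) = 1.4809491
u_A = s / sqrt(n) = 1.4809491 / sqrt(8) = 0.52359458
u_B1 = 1.359 / sqrt(6) = 0.55480943
u_B2 = 0.822 / sqrt(3) = 0.47458192
u_B3 = 0.998 / sqrt(6) = 0.40743179
u_B4 = 0.811 / sqrt(2) = 0.5734636
uc = sqrt(0.52359458^2 + 0.55480943^2 + 0.47458192^2 + 0.40743179^2 + 0.5734636^2) = 1.1410758
U = k * uc = 3 * 1.1410758
U = 3.4232

3.4232


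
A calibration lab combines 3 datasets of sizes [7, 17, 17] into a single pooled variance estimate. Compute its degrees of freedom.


nu = sum_i (n_i - 1)
nu = ((7 - 1) + (17 - 1) + (17 - 1))
nu = 6 + 16 + 16
nu = 38

38


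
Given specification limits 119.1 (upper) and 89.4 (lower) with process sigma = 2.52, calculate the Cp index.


Cp = (USL - LSL) / (6 * sigma)
= (119.1 - 89.4) / (6 * 2.52)
= 29.7000 / 15.1200
= 1.9643

1.9643


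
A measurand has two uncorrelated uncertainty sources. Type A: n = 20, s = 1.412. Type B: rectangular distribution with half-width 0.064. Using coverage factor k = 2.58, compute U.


u_A = s / sqrt(n) = 1.412 / sqrt(20) = 0.3157328
u_B = half_width / sqrt(3) = 0.064 / sqrt(3) = 0.036950417
uc = sqrt(u_A^2 + u_B^2) = sqrt(0.3157328^2 + 0.036950417^2) = 0.31788761
U = k * uc = 2.58 * 0.31788761
U = 0.8202

0.8202


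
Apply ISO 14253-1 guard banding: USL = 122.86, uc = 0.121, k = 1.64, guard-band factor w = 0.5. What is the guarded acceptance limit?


U = k * uc = 1.64 * 0.121 = 0.19844
guard band g = w * U = 0.5 * 0.19844 = 0.09922
AL = USL - g = 122.86 - 0.09922
AL = 122.7608

122.7608


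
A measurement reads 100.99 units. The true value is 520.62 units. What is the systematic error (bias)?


Systematic error = measured - true
= 100.99 - 520.62
= -419.6300

-419.6300


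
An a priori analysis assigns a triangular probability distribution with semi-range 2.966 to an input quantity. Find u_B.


u_B = half_width / sqrt(6)
u_B = 2.966 / 2.4494897
u_B = 1.2109

1.2109


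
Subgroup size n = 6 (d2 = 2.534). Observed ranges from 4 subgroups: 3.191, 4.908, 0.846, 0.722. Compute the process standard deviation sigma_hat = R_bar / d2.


R_bar = (3.191 + 4.908 + 0.846 + 0.722) / 4
R_bar = 9.667 / 4 = 2.41675
sigma_hat = R_bar / d2 = 2.41675 / 2.534 = 0.9537

0.9537


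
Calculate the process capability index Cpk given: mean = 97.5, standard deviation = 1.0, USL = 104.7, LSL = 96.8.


Cpu = (USL - mean) / (3*sigma) = (104.7 - 97.5) / (3*1.0) = 2.4000
Cpl = (mean - LSL) / (3*sigma) = (97.5 - 96.8) / (3*1.0) = 0.2333
Cpk = min(Cpu, Cpl) = 0.2333

0.2333


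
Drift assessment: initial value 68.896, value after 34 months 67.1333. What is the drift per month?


rate = (v2 - v1) / months
= (67.1333 - 68.896) / 34
= -1.7627 / 34
= -0.0518

-0.0518


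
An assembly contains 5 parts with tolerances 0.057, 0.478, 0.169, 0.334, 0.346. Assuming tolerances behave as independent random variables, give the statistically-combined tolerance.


RSS = sqrt(0.057^2 + 0.478^2 + 0.169^2 + 0.334^2 + 0.346^2)
= sqrt(0.491566)
= 0.7011

0.7011
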